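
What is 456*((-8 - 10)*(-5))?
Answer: 41040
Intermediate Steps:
456*((-8 - 10)*(-5)) = 456*(-18*(-5)) = 456*90 = 41040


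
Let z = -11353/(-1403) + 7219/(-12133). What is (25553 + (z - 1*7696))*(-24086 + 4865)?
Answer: -5845109329800735/17022599 ≈ -3.4337e+8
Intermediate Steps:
z = 127617692/17022599 (z = -11353*(-1/1403) + 7219*(-1/12133) = 11353/1403 - 7219/12133 = 127617692/17022599 ≈ 7.4970)
(25553 + (z - 1*7696))*(-24086 + 4865) = (25553 + (127617692/17022599 - 1*7696))*(-24086 + 4865) = (25553 + (127617692/17022599 - 7696))*(-19221) = (25553 - 130878304212/17022599)*(-19221) = (304100168035/17022599)*(-19221) = -5845109329800735/17022599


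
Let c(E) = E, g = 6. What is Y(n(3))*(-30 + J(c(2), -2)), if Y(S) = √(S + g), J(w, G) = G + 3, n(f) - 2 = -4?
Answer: -58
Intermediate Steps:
n(f) = -2 (n(f) = 2 - 4 = -2)
J(w, G) = 3 + G
Y(S) = √(6 + S) (Y(S) = √(S + 6) = √(6 + S))
Y(n(3))*(-30 + J(c(2), -2)) = √(6 - 2)*(-30 + (3 - 2)) = √4*(-30 + 1) = 2*(-29) = -58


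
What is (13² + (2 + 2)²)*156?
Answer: 28860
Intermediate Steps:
(13² + (2 + 2)²)*156 = (169 + 4²)*156 = (169 + 16)*156 = 185*156 = 28860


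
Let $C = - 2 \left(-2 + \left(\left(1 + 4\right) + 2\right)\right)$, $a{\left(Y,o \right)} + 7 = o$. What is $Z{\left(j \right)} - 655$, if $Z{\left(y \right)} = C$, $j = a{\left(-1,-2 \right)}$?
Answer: $-665$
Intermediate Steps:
$a{\left(Y,o \right)} = -7 + o$
$j = -9$ ($j = -7 - 2 = -9$)
$C = -10$ ($C = - 2 \left(-2 + \left(5 + 2\right)\right) = - 2 \left(-2 + 7\right) = \left(-2\right) 5 = -10$)
$Z{\left(y \right)} = -10$
$Z{\left(j \right)} - 655 = -10 - 655 = -665$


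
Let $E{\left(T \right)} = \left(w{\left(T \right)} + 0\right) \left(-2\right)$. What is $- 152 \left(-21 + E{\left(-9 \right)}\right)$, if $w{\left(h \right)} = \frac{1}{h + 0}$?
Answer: $\frac{28424}{9} \approx 3158.2$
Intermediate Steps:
$w{\left(h \right)} = \frac{1}{h}$
$E{\left(T \right)} = - \frac{2}{T}$ ($E{\left(T \right)} = \left(\frac{1}{T} + 0\right) \left(-2\right) = \frac{1}{T} \left(-2\right) = - \frac{2}{T}$)
$- 152 \left(-21 + E{\left(-9 \right)}\right) = - 152 \left(-21 - \frac{2}{-9}\right) = - 152 \left(-21 - - \frac{2}{9}\right) = - 152 \left(-21 + \frac{2}{9}\right) = \left(-152\right) \left(- \frac{187}{9}\right) = \frac{28424}{9}$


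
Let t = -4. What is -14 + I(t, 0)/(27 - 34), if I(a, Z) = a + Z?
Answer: -94/7 ≈ -13.429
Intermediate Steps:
I(a, Z) = Z + a
-14 + I(t, 0)/(27 - 34) = -14 + (0 - 4)/(27 - 34) = -14 - 4/(-7) = -14 - ⅐*(-4) = -14 + 4/7 = -94/7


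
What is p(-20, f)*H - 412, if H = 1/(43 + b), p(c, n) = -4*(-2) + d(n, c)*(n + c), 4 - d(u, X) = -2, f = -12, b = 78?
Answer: -50036/121 ≈ -413.52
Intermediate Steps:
d(u, X) = 6 (d(u, X) = 4 - 1*(-2) = 4 + 2 = 6)
p(c, n) = 8 + 6*c + 6*n (p(c, n) = -4*(-2) + 6*(n + c) = 8 + 6*(c + n) = 8 + (6*c + 6*n) = 8 + 6*c + 6*n)
H = 1/121 (H = 1/(43 + 78) = 1/121 ≈ 0.0082645)
p(-20, f)*H - 412 = (8 + 6*(-20) + 6*(-12))*(1/121) - 412 = (8 - 120 - 72)*(1/121) - 412 = -184*1/121 - 412 = -184/121 - 412 = -50036/121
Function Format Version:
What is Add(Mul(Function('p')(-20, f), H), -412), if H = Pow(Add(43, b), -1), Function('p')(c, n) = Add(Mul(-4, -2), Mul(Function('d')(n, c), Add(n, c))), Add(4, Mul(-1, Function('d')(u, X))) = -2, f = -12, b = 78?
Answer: Rational(-50036, 121) ≈ -413.52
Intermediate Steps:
Function('d')(u, X) = 6 (Function('d')(u, X) = Add(4, Mul(-1, -2)) = Add(4, 2) = 6)
Function('p')(c, n) = Add(8, Mul(6, c), Mul(6, n)) (Function('p')(c, n) = Add(Mul(-4, -2), Mul(6, Add(n, c))) = Add(8, Mul(6, Add(c, n))) = Add(8, Add(Mul(6, c), Mul(6, n))) = Add(8, Mul(6, c), Mul(6, n)))
H = Rational(1, 121) (H = Pow(Add(43, 78), -1) = Pow(121, -1) = Rational(1, 121) ≈ 0.0082645)
Add(Mul(Function('p')(-20, f), H), -412) = Add(Mul(Add(8, Mul(6, -20), Mul(6, -12)), Rational(1, 121)), -412) = Add(Mul(Add(8, -120, -72), Rational(1, 121)), -412) = Add(Mul(-184, Rational(1, 121)), -412) = Add(Rational(-184, 121), -412) = Rational(-50036, 121)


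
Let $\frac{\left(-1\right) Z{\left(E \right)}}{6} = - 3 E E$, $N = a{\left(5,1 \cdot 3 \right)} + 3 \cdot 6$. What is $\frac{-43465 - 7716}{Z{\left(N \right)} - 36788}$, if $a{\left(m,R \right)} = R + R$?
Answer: $\frac{51181}{26420} \approx 1.9372$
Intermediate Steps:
$a{\left(m,R \right)} = 2 R$
$N = 24$ ($N = 2 \cdot 1 \cdot 3 + 3 \cdot 6 = 2 \cdot 3 + 18 = 6 + 18 = 24$)
$Z{\left(E \right)} = 18 E^{2}$ ($Z{\left(E \right)} = - 6 - 3 E E = - 6 \left(- 3 E^{2}\right) = 18 E^{2}$)
$\frac{-43465 - 7716}{Z{\left(N \right)} - 36788} = \frac{-43465 - 7716}{18 \cdot 24^{2} - 36788} = - \frac{51181}{18 \cdot 576 - 36788} = - \frac{51181}{10368 - 36788} = - \frac{51181}{-26420} = \left(-51181\right) \left(- \frac{1}{26420}\right) = \frac{51181}{26420}$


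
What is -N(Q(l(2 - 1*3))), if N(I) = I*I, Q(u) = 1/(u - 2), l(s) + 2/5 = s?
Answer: -25/289 ≈ -0.086505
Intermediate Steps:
l(s) = -⅖ + s
Q(u) = 1/(-2 + u)
N(I) = I²
-N(Q(l(2 - 1*3))) = -(1/(-2 + (-⅖ + (2 - 1*3))))² = -(1/(-2 + (-⅖ + (2 - 3))))² = -(1/(-2 + (-⅖ - 1)))² = -(1/(-2 - 7/5))² = -(1/(-17/5))² = -(-5/17)² = -1*25/289 = -25/289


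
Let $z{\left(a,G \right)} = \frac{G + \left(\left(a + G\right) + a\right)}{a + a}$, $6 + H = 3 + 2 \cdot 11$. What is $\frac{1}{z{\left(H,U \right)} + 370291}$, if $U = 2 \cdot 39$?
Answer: $\frac{19}{7035626} \approx 2.7005 \cdot 10^{-6}$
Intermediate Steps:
$U = 78$
$H = 19$ ($H = -6 + \left(3 + 2 \cdot 11\right) = -6 + \left(3 + 22\right) = -6 + 25 = 19$)
$z{\left(a,G \right)} = \frac{2 G + 2 a}{2 a}$ ($z{\left(a,G \right)} = \frac{G + \left(\left(G + a\right) + a\right)}{2 a} = \left(G + \left(G + 2 a\right)\right) \frac{1}{2 a} = \left(2 G + 2 a\right) \frac{1}{2 a} = \frac{2 G + 2 a}{2 a}$)
$\frac{1}{z{\left(H,U \right)} + 370291} = \frac{1}{\frac{78 + 19}{19} + 370291} = \frac{1}{\frac{1}{19} \cdot 97 + 370291} = \frac{1}{\frac{97}{19} + 370291} = \frac{1}{\frac{7035626}{19}} = \frac{19}{7035626}$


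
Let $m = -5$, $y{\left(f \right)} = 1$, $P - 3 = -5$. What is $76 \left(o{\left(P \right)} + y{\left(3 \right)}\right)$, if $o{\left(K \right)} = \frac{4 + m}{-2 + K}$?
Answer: $95$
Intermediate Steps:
$P = -2$ ($P = 3 - 5 = -2$)
$o{\left(K \right)} = - \frac{1}{-2 + K}$ ($o{\left(K \right)} = \frac{4 - 5}{-2 + K} = - \frac{1}{-2 + K}$)
$76 \left(o{\left(P \right)} + y{\left(3 \right)}\right) = 76 \left(- \frac{1}{-2 - 2} + 1\right) = 76 \left(- \frac{1}{-4} + 1\right) = 76 \left(\left(-1\right) \left(- \frac{1}{4}\right) + 1\right) = 76 \left(\frac{1}{4} + 1\right) = 76 \cdot \frac{5}{4} = 95$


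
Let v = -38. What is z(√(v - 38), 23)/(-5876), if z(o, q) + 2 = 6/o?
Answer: 1/2938 + 3*I*√19/111644 ≈ 0.00034037 + 0.00011713*I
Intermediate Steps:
z(o, q) = -2 + 6/o
z(√(v - 38), 23)/(-5876) = (-2 + 6/(√(-38 - 38)))/(-5876) = (-2 + 6/(√(-76)))*(-1/5876) = (-2 + 6/((2*I*√19)))*(-1/5876) = (-2 + 6*(-I*√19/38))*(-1/5876) = (-2 - 3*I*√19/19)*(-1/5876) = 1/2938 + 3*I*√19/111644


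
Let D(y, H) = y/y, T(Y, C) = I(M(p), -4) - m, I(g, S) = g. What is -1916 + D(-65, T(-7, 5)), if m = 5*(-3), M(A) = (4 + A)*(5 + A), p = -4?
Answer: -1915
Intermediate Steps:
m = -15
T(Y, C) = 15 (T(Y, C) = (20 + (-4)² + 9*(-4)) - 1*(-15) = (20 + 16 - 36) + 15 = 0 + 15 = 15)
D(y, H) = 1
-1916 + D(-65, T(-7, 5)) = -1916 + 1 = -1915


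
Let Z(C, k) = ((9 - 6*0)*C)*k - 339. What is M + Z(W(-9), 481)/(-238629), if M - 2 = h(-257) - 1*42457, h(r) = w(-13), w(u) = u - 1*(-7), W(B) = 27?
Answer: -3377514171/79543 ≈ -42462.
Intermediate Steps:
w(u) = 7 + u (w(u) = u + 7 = 7 + u)
h(r) = -6 (h(r) = 7 - 13 = -6)
Z(C, k) = -339 + 9*C*k (Z(C, k) = ((9 + 0)*C)*k - 339 = (9*C)*k - 339 = 9*C*k - 339 = -339 + 9*C*k)
M = -42461 (M = 2 + (-6 - 1*42457) = 2 + (-6 - 42457) = 2 - 42463 = -42461)
M + Z(W(-9), 481)/(-238629) = -42461 + (-339 + 9*27*481)/(-238629) = -42461 + (-339 + 116883)*(-1/238629) = -42461 + 116544*(-1/238629) = -42461 - 38848/79543 = -3377514171/79543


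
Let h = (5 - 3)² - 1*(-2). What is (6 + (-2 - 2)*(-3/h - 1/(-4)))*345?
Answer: 2415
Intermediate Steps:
h = 6 (h = 2² + 2 = 4 + 2 = 6)
(6 + (-2 - 2)*(-3/h - 1/(-4)))*345 = (6 + (-2 - 2)*(-3/6 - 1/(-4)))*345 = (6 - 4*(-3*⅙ - 1*(-¼)))*345 = (6 - 4*(-½ + ¼))*345 = (6 - 4*(-¼))*345 = (6 + 1)*345 = 7*345 = 2415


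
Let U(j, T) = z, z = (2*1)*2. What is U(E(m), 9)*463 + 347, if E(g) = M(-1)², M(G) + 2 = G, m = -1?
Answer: 2199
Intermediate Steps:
M(G) = -2 + G
z = 4 (z = 2*2 = 4)
E(g) = 9 (E(g) = (-2 - 1)² = (-3)² = 9)
U(j, T) = 4
U(E(m), 9)*463 + 347 = 4*463 + 347 = 1852 + 347 = 2199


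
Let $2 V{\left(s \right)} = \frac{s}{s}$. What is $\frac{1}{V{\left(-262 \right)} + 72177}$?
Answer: $\frac{2}{144355} \approx 1.3855 \cdot 10^{-5}$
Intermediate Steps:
$V{\left(s \right)} = \frac{1}{2}$ ($V{\left(s \right)} = \frac{s \frac{1}{s}}{2} = \frac{1}{2} \cdot 1 = \frac{1}{2}$)
$\frac{1}{V{\left(-262 \right)} + 72177} = \frac{1}{\frac{1}{2} + 72177} = \frac{1}{\frac{144355}{2}} = \frac{2}{144355}$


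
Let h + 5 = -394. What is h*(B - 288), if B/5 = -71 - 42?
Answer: 340347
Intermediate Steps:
B = -565 (B = 5*(-71 - 42) = 5*(-113) = -565)
h = -399 (h = -5 - 394 = -399)
h*(B - 288) = -399*(-565 - 288) = -399*(-853) = 340347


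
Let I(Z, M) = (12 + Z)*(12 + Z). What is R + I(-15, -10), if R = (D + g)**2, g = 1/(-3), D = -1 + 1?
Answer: 82/9 ≈ 9.1111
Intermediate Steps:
D = 0
g = -1/3 ≈ -0.33333
I(Z, M) = (12 + Z)**2
R = 1/9 (R = (0 - 1/3)**2 = (-1/3)**2 = 1/9 ≈ 0.11111)
R + I(-15, -10) = 1/9 + (12 - 15)**2 = 1/9 + (-3)**2 = 1/9 + 9 = 82/9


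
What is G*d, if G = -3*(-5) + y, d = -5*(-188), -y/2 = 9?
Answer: -2820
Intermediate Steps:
y = -18 (y = -2*9 = -18)
d = 940
G = -3 (G = -3*(-5) - 18 = 15 - 18 = -3)
G*d = -3*940 = -2820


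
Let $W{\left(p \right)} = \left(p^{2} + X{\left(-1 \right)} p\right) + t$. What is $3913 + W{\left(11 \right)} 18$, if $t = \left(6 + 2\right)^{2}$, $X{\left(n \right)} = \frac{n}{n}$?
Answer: $7441$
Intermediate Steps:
$X{\left(n \right)} = 1$
$t = 64$ ($t = 8^{2} = 64$)
$W{\left(p \right)} = 64 + p + p^{2}$ ($W{\left(p \right)} = \left(p^{2} + 1 p\right) + 64 = \left(p^{2} + p\right) + 64 = \left(p + p^{2}\right) + 64 = 64 + p + p^{2}$)
$3913 + W{\left(11 \right)} 18 = 3913 + \left(64 + 11 + 11^{2}\right) 18 = 3913 + \left(64 + 11 + 121\right) 18 = 3913 + 196 \cdot 18 = 3913 + 3528 = 7441$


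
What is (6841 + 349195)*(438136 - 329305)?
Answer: 38747753916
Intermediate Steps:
(6841 + 349195)*(438136 - 329305) = 356036*108831 = 38747753916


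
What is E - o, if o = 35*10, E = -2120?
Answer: -2470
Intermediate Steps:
o = 350
E - o = -2120 - 1*350 = -2120 - 350 = -2470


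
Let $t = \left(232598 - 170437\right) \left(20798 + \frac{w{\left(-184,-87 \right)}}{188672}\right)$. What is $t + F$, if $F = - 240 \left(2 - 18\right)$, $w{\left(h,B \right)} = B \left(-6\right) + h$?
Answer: $\frac{11087296610187}{8576} \approx 1.2928 \cdot 10^{9}$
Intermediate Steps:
$w{\left(h,B \right)} = h - 6 B$ ($w{\left(h,B \right)} = - 6 B + h = h - 6 B$)
$F = 3840$ ($F = - 240 \left(2 - 18\right) = \left(-240\right) \left(-16\right) = 3840$)
$t = \frac{11087263678347}{8576}$ ($t = \left(232598 - 170437\right) \left(20798 + \frac{-184 - -522}{188672}\right) = 62161 \left(20798 + \left(-184 + 522\right) \frac{1}{188672}\right) = 62161 \left(20798 + 338 \cdot \frac{1}{188672}\right) = 62161 \left(20798 + \frac{169}{94336}\right) = 62161 \cdot \frac{1962000297}{94336} = \frac{11087263678347}{8576} \approx 1.2928 \cdot 10^{9}$)
$t + F = \frac{11087263678347}{8576} + 3840 = \frac{11087296610187}{8576}$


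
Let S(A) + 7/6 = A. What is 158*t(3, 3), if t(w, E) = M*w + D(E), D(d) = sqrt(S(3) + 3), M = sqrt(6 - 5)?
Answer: 474 + 79*sqrt(174)/3 ≈ 821.36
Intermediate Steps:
S(A) = -7/6 + A
M = 1 (M = sqrt(1) = 1)
D(d) = sqrt(174)/6 (D(d) = sqrt((-7/6 + 3) + 3) = sqrt(11/6 + 3) = sqrt(29/6) = sqrt(174)/6)
t(w, E) = w + sqrt(174)/6 (t(w, E) = 1*w + sqrt(174)/6 = w + sqrt(174)/6)
158*t(3, 3) = 158*(3 + sqrt(174)/6) = 474 + 79*sqrt(174)/3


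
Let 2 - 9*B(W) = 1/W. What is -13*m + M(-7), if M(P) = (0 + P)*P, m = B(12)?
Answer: 4993/108 ≈ 46.232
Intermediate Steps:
B(W) = 2/9 - 1/(9*W)
m = 23/108 (m = (1/9)*(-1 + 2*12)/12 = (1/9)*(1/12)*(-1 + 24) = (1/9)*(1/12)*23 = 23/108 ≈ 0.21296)
M(P) = P**2 (M(P) = P*P = P**2)
-13*m + M(-7) = -13*23/108 + (-7)**2 = -299/108 + 49 = 4993/108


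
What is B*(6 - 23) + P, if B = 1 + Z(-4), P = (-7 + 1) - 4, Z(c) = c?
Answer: 41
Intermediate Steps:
P = -10 (P = -6 - 4 = -10)
B = -3 (B = 1 - 4 = -3)
B*(6 - 23) + P = -3*(6 - 23) - 10 = -3*(-17) - 10 = 51 - 10 = 41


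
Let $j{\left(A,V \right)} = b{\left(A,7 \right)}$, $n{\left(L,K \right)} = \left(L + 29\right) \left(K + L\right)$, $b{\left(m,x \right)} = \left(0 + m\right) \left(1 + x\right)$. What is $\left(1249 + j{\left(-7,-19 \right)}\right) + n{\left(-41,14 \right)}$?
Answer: $1517$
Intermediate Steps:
$b{\left(m,x \right)} = m \left(1 + x\right)$
$n{\left(L,K \right)} = \left(29 + L\right) \left(K + L\right)$
$j{\left(A,V \right)} = 8 A$ ($j{\left(A,V \right)} = A \left(1 + 7\right) = A 8 = 8 A$)
$\left(1249 + j{\left(-7,-19 \right)}\right) + n{\left(-41,14 \right)} = \left(1249 + 8 \left(-7\right)\right) + \left(\left(-41\right)^{2} + 29 \cdot 14 + 29 \left(-41\right) + 14 \left(-41\right)\right) = \left(1249 - 56\right) + \left(1681 + 406 - 1189 - 574\right) = 1193 + 324 = 1517$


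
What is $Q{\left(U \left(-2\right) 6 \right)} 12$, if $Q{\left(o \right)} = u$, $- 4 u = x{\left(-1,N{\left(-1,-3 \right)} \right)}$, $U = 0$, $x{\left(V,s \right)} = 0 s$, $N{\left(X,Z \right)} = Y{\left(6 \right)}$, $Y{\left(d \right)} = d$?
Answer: $0$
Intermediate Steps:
$N{\left(X,Z \right)} = 6$
$x{\left(V,s \right)} = 0$
$u = 0$ ($u = \left(- \frac{1}{4}\right) 0 = 0$)
$Q{\left(o \right)} = 0$
$Q{\left(U \left(-2\right) 6 \right)} 12 = 0 \cdot 12 = 0$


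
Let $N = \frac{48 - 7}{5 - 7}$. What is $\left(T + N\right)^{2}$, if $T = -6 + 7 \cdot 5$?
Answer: $\frac{289}{4} \approx 72.25$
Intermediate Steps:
$N = - \frac{41}{2}$ ($N = \frac{41}{-2} = 41 \left(- \frac{1}{2}\right) = - \frac{41}{2} \approx -20.5$)
$T = 29$ ($T = -6 + 35 = 29$)
$\left(T + N\right)^{2} = \left(29 - \frac{41}{2}\right)^{2} = \left(\frac{17}{2}\right)^{2} = \frac{289}{4}$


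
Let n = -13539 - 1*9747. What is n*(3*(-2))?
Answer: 139716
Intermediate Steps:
n = -23286 (n = -13539 - 9747 = -23286)
n*(3*(-2)) = -69858*(-2) = -23286*(-6) = 139716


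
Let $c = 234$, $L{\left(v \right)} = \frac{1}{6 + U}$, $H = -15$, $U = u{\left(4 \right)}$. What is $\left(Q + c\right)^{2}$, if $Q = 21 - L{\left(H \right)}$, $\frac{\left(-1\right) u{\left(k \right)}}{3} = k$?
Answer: $\frac{2343961}{36} \approx 65110.0$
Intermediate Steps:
$u{\left(k \right)} = - 3 k$
$U = -12$ ($U = \left(-3\right) 4 = -12$)
$L{\left(v \right)} = - \frac{1}{6}$ ($L{\left(v \right)} = \frac{1}{6 - 12} = \frac{1}{-6} = - \frac{1}{6}$)
$Q = \frac{127}{6}$ ($Q = 21 - - \frac{1}{6} = 21 + \frac{1}{6} = \frac{127}{6} \approx 21.167$)
$\left(Q + c\right)^{2} = \left(\frac{127}{6} + 234\right)^{2} = \left(\frac{1531}{6}\right)^{2} = \frac{2343961}{36}$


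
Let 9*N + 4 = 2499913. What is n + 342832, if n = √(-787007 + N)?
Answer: 342832 + I*√4583154/3 ≈ 3.4283e+5 + 713.61*I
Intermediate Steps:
N = 833303/3 (N = -4/9 + (⅑)*2499913 = -4/9 + 2499913/9 = 833303/3 ≈ 2.7777e+5)
n = I*√4583154/3 (n = √(-787007 + 833303/3) = √(-1527718/3) = I*√4583154/3 ≈ 713.61*I)
n + 342832 = I*√4583154/3 + 342832 = 342832 + I*√4583154/3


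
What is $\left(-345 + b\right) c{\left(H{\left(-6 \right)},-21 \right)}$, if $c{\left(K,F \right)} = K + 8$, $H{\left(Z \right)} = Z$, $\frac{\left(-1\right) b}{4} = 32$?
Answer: $-946$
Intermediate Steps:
$b = -128$ ($b = \left(-4\right) 32 = -128$)
$c{\left(K,F \right)} = 8 + K$
$\left(-345 + b\right) c{\left(H{\left(-6 \right)},-21 \right)} = \left(-345 - 128\right) \left(8 - 6\right) = \left(-473\right) 2 = -946$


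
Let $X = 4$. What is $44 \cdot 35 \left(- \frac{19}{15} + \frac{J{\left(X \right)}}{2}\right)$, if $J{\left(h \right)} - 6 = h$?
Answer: $\frac{17248}{3} \approx 5749.3$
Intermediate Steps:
$J{\left(h \right)} = 6 + h$
$44 \cdot 35 \left(- \frac{19}{15} + \frac{J{\left(X \right)}}{2}\right) = 44 \cdot 35 \left(- \frac{19}{15} + \frac{6 + 4}{2}\right) = 1540 \left(\left(-19\right) \frac{1}{15} + 10 \cdot \frac{1}{2}\right) = 1540 \left(- \frac{19}{15} + 5\right) = 1540 \cdot \frac{56}{15} = \frac{17248}{3}$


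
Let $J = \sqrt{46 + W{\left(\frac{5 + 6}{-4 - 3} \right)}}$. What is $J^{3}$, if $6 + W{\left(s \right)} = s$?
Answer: $\frac{269 \sqrt{1883}}{49} \approx 238.22$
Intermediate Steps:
$W{\left(s \right)} = -6 + s$
$J = \frac{\sqrt{1883}}{7}$ ($J = \sqrt{46 - \left(6 - \frac{5 + 6}{-4 - 3}\right)} = \sqrt{46 - \left(6 - \frac{11}{-7}\right)} = \sqrt{46 + \left(-6 + 11 \left(- \frac{1}{7}\right)\right)} = \sqrt{46 - \frac{53}{7}} = \sqrt{\frac{269}{7}} = \frac{\sqrt{1883}}{7} \approx 6.1991$)
$J^{3} = \left(\frac{\sqrt{1883}}{7}\right)^{3} = \frac{269 \sqrt{1883}}{49}$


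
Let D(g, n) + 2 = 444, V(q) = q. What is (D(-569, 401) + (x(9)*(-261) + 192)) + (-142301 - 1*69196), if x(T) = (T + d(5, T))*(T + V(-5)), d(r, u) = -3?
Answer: -217127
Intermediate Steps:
D(g, n) = 442 (D(g, n) = -2 + 444 = 442)
x(T) = (-5 + T)*(-3 + T) (x(T) = (T - 3)*(T - 5) = (-3 + T)*(-5 + T) = (-5 + T)*(-3 + T))
(D(-569, 401) + (x(9)*(-261) + 192)) + (-142301 - 1*69196) = (442 + ((15 + 9² - 8*9)*(-261) + 192)) + (-142301 - 1*69196) = (442 + ((15 + 81 - 72)*(-261) + 192)) + (-142301 - 69196) = (442 + (24*(-261) + 192)) - 211497 = (442 + (-6264 + 192)) - 211497 = (442 - 6072) - 211497 = -5630 - 211497 = -217127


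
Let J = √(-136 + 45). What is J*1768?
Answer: 1768*I*√91 ≈ 16866.0*I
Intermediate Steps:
J = I*√91 (J = √(-91) = I*√91 ≈ 9.5394*I)
J*1768 = (I*√91)*1768 = 1768*I*√91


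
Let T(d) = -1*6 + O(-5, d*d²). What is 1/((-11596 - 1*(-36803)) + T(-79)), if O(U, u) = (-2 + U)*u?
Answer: 1/3476474 ≈ 2.8765e-7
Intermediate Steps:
O(U, u) = u*(-2 + U)
T(d) = -6 - 7*d³ (T(d) = -1*6 + (d*d²)*(-2 - 5) = -6 + d³*(-7) = -6 - 7*d³)
1/((-11596 - 1*(-36803)) + T(-79)) = 1/((-11596 - 1*(-36803)) + (-6 - 7*(-79)³)) = 1/((-11596 + 36803) + (-6 - 7*(-493039))) = 1/(25207 + (-6 + 3451273)) = 1/(25207 + 3451267) = 1/3476474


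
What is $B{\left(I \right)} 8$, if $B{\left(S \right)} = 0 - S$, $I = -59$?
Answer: $472$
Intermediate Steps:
$B{\left(S \right)} = - S$
$B{\left(I \right)} 8 = \left(-1\right) \left(-59\right) 8 = 59 \cdot 8 = 472$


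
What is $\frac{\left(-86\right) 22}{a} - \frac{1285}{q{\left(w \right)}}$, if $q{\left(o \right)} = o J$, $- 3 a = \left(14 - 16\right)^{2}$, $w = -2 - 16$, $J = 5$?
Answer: $\frac{25799}{18} \approx 1433.3$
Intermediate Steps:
$w = -18$ ($w = -2 - 16 = -18$)
$a = - \frac{4}{3}$ ($a = - \frac{\left(14 - 16\right)^{2}}{3} = - \frac{\left(-2\right)^{2}}{3} = \left(- \frac{1}{3}\right) 4 = - \frac{4}{3} \approx -1.3333$)
$q{\left(o \right)} = 5 o$ ($q{\left(o \right)} = o 5 = 5 o$)
$\frac{\left(-86\right) 22}{a} - \frac{1285}{q{\left(w \right)}} = \frac{\left(-86\right) 22}{- \frac{4}{3}} - \frac{1285}{5 \left(-18\right)} = \left(-1892\right) \left(- \frac{3}{4}\right) - \frac{1285}{-90} = 1419 - - \frac{257}{18} = 1419 + \frac{257}{18} = \frac{25799}{18}$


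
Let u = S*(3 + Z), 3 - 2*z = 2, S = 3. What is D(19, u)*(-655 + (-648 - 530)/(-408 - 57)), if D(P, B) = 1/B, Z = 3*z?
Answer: -19574/405 ≈ -48.331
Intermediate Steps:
z = ½ (z = 3/2 - ½*2 = 3/2 - 1 = ½ ≈ 0.50000)
Z = 3/2 (Z = 3*(½) = 3/2 ≈ 1.5000)
u = 27/2 (u = 3*(3 + 3/2) = 3*(9/2) = 27/2 ≈ 13.500)
D(19, u)*(-655 + (-648 - 530)/(-408 - 57)) = (-655 + (-648 - 530)/(-408 - 57))/(27/2) = 2*(-655 - 1178/(-465))/27 = 2*(-655 - 1178*(-1/465))/27 = 2*(-655 + 38/15)/27 = (2/27)*(-9787/15) = -19574/405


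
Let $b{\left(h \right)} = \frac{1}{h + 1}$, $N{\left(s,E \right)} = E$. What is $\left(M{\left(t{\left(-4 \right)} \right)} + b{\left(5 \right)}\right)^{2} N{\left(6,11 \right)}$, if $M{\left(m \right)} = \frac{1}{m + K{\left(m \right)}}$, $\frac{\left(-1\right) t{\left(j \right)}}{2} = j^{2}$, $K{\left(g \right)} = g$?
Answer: $\frac{9251}{36864} \approx 0.25095$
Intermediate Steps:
$b{\left(h \right)} = \frac{1}{1 + h}$
$t{\left(j \right)} = - 2 j^{2}$
$M{\left(m \right)} = \frac{1}{2 m}$ ($M{\left(m \right)} = \frac{1}{m + m} = \frac{1}{2 m}$)
$\left(M{\left(t{\left(-4 \right)} \right)} + b{\left(5 \right)}\right)^{2} N{\left(6,11 \right)} = \left(\frac{1}{2 \left(- 2 \left(-4\right)^{2}\right)} + \frac{1}{1 + 5}\right)^{2} \cdot 11 = \left(\frac{1}{2 \left(\left(-2\right) 16\right)} + \frac{1}{6}\right)^{2} \cdot 11 = \left(\frac{1}{2 \left(-32\right)} + \frac{1}{6}\right)^{2} \cdot 11 = \left(\frac{1}{2} \left(- \frac{1}{32}\right) + \frac{1}{6}\right)^{2} \cdot 11 = \left(- \frac{1}{64} + \frac{1}{6}\right)^{2} \cdot 11 = \left(\frac{29}{192}\right)^{2} \cdot 11 = \frac{841}{36864} \cdot 11 = \frac{9251}{36864}$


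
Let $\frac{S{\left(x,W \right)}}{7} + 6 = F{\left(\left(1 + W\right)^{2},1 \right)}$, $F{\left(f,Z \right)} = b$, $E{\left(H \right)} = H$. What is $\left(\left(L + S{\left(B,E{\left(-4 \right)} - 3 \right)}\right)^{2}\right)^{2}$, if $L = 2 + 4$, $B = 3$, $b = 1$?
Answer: $707281$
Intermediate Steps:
$F{\left(f,Z \right)} = 1$
$S{\left(x,W \right)} = -35$ ($S{\left(x,W \right)} = -42 + 7 \cdot 1 = -42 + 7 = -35$)
$L = 6$
$\left(\left(L + S{\left(B,E{\left(-4 \right)} - 3 \right)}\right)^{2}\right)^{2} = \left(\left(6 - 35\right)^{2}\right)^{2} = \left(\left(-29\right)^{2}\right)^{2} = 841^{2} = 707281$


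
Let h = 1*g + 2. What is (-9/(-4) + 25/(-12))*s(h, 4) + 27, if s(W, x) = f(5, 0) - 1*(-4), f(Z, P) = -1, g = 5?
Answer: 55/2 ≈ 27.500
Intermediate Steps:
h = 7 (h = 1*5 + 2 = 5 + 2 = 7)
s(W, x) = 3 (s(W, x) = -1 - 1*(-4) = -1 + 4 = 3)
(-9/(-4) + 25/(-12))*s(h, 4) + 27 = (-9/(-4) + 25/(-12))*3 + 27 = (-9*(-¼) + 25*(-1/12))*3 + 27 = (9/4 - 25/12)*3 + 27 = (⅙)*3 + 27 = ½ + 27 = 55/2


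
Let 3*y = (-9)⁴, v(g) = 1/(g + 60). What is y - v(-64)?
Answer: 8749/4 ≈ 2187.3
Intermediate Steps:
v(g) = 1/(60 + g)
y = 2187 (y = (⅓)*(-9)⁴ = (⅓)*6561 = 2187)
y - v(-64) = 2187 - 1/(60 - 64) = 2187 - 1/(-4) = 2187 - 1*(-¼) = 2187 + ¼ = 8749/4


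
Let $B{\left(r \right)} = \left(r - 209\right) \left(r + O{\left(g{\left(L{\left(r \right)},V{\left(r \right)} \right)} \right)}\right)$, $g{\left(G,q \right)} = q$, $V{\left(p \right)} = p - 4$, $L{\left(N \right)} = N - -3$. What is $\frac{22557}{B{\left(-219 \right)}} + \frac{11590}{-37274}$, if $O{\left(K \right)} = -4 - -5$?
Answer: $- \frac{120301871}{1738906648} \approx -0.069183$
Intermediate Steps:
$L{\left(N \right)} = 3 + N$ ($L{\left(N \right)} = N + 3 = 3 + N$)
$V{\left(p \right)} = -4 + p$
$O{\left(K \right)} = 1$ ($O{\left(K \right)} = -4 + 5 = 1$)
$B{\left(r \right)} = \left(1 + r\right) \left(-209 + r\right)$ ($B{\left(r \right)} = \left(r - 209\right) \left(r + 1\right) = \left(-209 + r\right) \left(1 + r\right) = \left(1 + r\right) \left(-209 + r\right)$)
$\frac{22557}{B{\left(-219 \right)}} + \frac{11590}{-37274} = \frac{22557}{-209 + \left(-219\right)^{2} - -45552} + \frac{11590}{-37274} = \frac{22557}{-209 + 47961 + 45552} + 11590 \left(- \frac{1}{37274}\right) = \frac{22557}{93304} - \frac{5795}{18637} = - \frac{120301871}{1738906648}$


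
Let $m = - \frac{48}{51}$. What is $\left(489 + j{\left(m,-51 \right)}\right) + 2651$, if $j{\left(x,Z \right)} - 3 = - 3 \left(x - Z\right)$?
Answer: $\frac{50878}{17} \approx 2992.8$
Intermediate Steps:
$m = - \frac{16}{17}$ ($m = \left(-48\right) \frac{1}{51} = - \frac{16}{17} \approx -0.94118$)
$j{\left(x,Z \right)} = 3 - 3 x + 3 Z$ ($j{\left(x,Z \right)} = 3 - 3 \left(x - Z\right) = 3 + \left(- 3 x + 3 Z\right) = 3 - 3 x + 3 Z$)
$\left(489 + j{\left(m,-51 \right)}\right) + 2651 = \left(489 + \left(3 - - \frac{48}{17} + 3 \left(-51\right)\right)\right) + 2651 = \left(489 + \left(3 + \frac{48}{17} - 153\right)\right) + 2651 = \left(489 - \frac{2502}{17}\right) + 2651 = \frac{5811}{17} + 2651 = \frac{50878}{17}$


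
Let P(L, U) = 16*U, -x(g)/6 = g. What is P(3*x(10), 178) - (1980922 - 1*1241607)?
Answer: -736467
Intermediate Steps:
x(g) = -6*g
P(3*x(10), 178) - (1980922 - 1*1241607) = 16*178 - (1980922 - 1*1241607) = 2848 - (1980922 - 1241607) = 2848 - 1*739315 = 2848 - 739315 = -736467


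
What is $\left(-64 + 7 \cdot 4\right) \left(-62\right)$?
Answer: $2232$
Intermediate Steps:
$\left(-64 + 7 \cdot 4\right) \left(-62\right) = \left(-64 + 28\right) \left(-62\right) = \left(-36\right) \left(-62\right) = 2232$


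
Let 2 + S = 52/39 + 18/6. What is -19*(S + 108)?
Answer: -6289/3 ≈ -2096.3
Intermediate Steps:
S = 7/3 (S = -2 + (52/39 + 18/6) = -2 + (52*(1/39) + 18*(1/6)) = -2 + (4/3 + 3) = -2 + 13/3 = 7/3 ≈ 2.3333)
-19*(S + 108) = -19*(7/3 + 108) = -19*331/3 = -6289/3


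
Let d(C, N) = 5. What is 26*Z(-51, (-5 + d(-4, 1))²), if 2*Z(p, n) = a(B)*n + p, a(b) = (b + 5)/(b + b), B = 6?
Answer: -663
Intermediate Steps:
a(b) = (5 + b)/(2*b) (a(b) = (5 + b)/((2*b)) = (5 + b)*(1/(2*b)) = (5 + b)/(2*b))
Z(p, n) = p/2 + 11*n/24 (Z(p, n) = (((½)*(5 + 6)/6)*n + p)/2 = (((½)*(⅙)*11)*n + p)/2 = (11*n/12 + p)/2 = (p + 11*n/12)/2 = p/2 + 11*n/24)
26*Z(-51, (-5 + d(-4, 1))²) = 26*((½)*(-51) + 11*(-5 + 5)²/24) = 26*(-51/2 + (11/24)*0²) = 26*(-51/2 + (11/24)*0) = 26*(-51/2 + 0) = 26*(-51/2) = -663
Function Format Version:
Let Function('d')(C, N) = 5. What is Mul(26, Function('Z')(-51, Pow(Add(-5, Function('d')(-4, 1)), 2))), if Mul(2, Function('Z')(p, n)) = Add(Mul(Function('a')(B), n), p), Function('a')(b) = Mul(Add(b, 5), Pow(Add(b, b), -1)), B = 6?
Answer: -663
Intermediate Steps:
Function('a')(b) = Mul(Rational(1, 2), Pow(b, -1), Add(5, b)) (Function('a')(b) = Mul(Add(5, b), Pow(Mul(2, b), -1)) = Mul(Add(5, b), Mul(Rational(1, 2), Pow(b, -1))) = Mul(Rational(1, 2), Pow(b, -1), Add(5, b)))
Function('Z')(p, n) = Add(Mul(Rational(1, 2), p), Mul(Rational(11, 24), n)) (Function('Z')(p, n) = Mul(Rational(1, 2), Add(Mul(Mul(Rational(1, 2), Pow(6, -1), Add(5, 6)), n), p)) = Mul(Rational(1, 2), Add(Mul(Mul(Rational(1, 2), Rational(1, 6), 11), n), p)) = Mul(Rational(1, 2), Add(Mul(Rational(11, 12), n), p)) = Mul(Rational(1, 2), Add(p, Mul(Rational(11, 12), n))) = Add(Mul(Rational(1, 2), p), Mul(Rational(11, 24), n)))
Mul(26, Function('Z')(-51, Pow(Add(-5, Function('d')(-4, 1)), 2))) = Mul(26, Add(Mul(Rational(1, 2), -51), Mul(Rational(11, 24), Pow(Add(-5, 5), 2)))) = Mul(26, Add(Rational(-51, 2), Mul(Rational(11, 24), Pow(0, 2)))) = Mul(26, Add(Rational(-51, 2), Mul(Rational(11, 24), 0))) = Mul(26, Add(Rational(-51, 2), 0)) = Mul(26, Rational(-51, 2)) = -663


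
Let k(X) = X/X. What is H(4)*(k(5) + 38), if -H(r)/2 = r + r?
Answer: -624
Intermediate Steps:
k(X) = 1
H(r) = -4*r (H(r) = -2*(r + r) = -4*r)
H(4)*(k(5) + 38) = (-4*4)*(1 + 38) = -16*39 = -624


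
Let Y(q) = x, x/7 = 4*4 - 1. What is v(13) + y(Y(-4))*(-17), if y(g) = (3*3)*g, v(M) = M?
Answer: -16052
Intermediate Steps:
x = 105 (x = 7*(4*4 - 1) = 7*(16 - 1) = 7*15 = 105)
Y(q) = 105
y(g) = 9*g
v(13) + y(Y(-4))*(-17) = 13 + (9*105)*(-17) = 13 + 945*(-17) = 13 - 16065 = -16052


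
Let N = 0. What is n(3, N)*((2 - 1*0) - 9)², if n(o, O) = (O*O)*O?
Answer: 0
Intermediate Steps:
n(o, O) = O³ (n(o, O) = O²*O = O³)
n(3, N)*((2 - 1*0) - 9)² = 0³*((2 - 1*0) - 9)² = 0*((2 + 0) - 9)² = 0*(2 - 9)² = 0*(-7)² = 0*49 = 0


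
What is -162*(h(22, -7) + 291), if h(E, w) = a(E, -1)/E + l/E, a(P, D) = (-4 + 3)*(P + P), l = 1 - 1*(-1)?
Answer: -515160/11 ≈ -46833.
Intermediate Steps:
l = 2 (l = 1 + 1 = 2)
a(P, D) = -2*P
h(E, w) = -2 + 2/E (h(E, w) = (-2*E)/E + 2/E = -2 + 2/E)
-162*(h(22, -7) + 291) = -162*((-2 + 2/22) + 291) = -162*((-2 + 2*(1/22)) + 291) = -162*((-2 + 1/11) + 291) = -162*(-21/11 + 291) = -162*3180/11 = -515160/11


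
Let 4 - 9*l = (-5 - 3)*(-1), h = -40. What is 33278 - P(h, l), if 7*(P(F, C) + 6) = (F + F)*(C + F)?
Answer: 295396/9 ≈ 32822.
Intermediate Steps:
l = -4/9 (l = 4/9 - (-5 - 3)*(-1)/9 = 4/9 - (-8)*(-1)/9 = 4/9 - 1/9*8 = 4/9 - 8/9 = -4/9 ≈ -0.44444)
P(F, C) = -6 + 2*F*(C + F)/7 (P(F, C) = -6 + ((F + F)*(C + F))/7 = -6 + ((2*F)*(C + F))/7 = -6 + (2*F*(C + F))/7 = -6 + 2*F*(C + F)/7)
33278 - P(h, l) = 33278 - (-6 + (2/7)*(-40)**2 + (2/7)*(-4/9)*(-40)) = 33278 - (-6 + (2/7)*1600 + 320/63) = 33278 - (-6 + 3200/7 + 320/63) = 33278 - 1*4106/9 = 33278 - 4106/9 = 295396/9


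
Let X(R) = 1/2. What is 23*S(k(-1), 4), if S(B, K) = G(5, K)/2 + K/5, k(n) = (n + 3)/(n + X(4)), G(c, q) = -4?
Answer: -138/5 ≈ -27.600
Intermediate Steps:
X(R) = ½
k(n) = (3 + n)/(½ + n) (k(n) = (n + 3)/(n + ½) = (3 + n)/(½ + n))
S(B, K) = -2 + K/5 (S(B, K) = -4/2 + K/5 = -4*½ + K*(⅕) = -2 + K/5)
23*S(k(-1), 4) = 23*(-2 + (⅕)*4) = 23*(-2 + ⅘) = 23*(-6/5) = -138/5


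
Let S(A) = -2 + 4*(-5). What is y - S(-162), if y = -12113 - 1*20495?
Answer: -32586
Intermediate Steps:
S(A) = -22 (S(A) = -2 - 20 = -22)
y = -32608 (y = -12113 - 20495 = -32608)
y - S(-162) = -32608 - 1*(-22) = -32608 + 22 = -32586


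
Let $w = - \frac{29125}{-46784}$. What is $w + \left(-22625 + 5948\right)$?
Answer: $- \frac{780187643}{46784} \approx -16676.0$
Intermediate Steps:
$w = \frac{29125}{46784}$ ($w = \left(-29125\right) \left(- \frac{1}{46784}\right) = \frac{29125}{46784} \approx 0.62254$)
$w + \left(-22625 + 5948\right) = \frac{29125}{46784} + \left(-22625 + 5948\right) = \frac{29125}{46784} - 16677 = - \frac{780187643}{46784}$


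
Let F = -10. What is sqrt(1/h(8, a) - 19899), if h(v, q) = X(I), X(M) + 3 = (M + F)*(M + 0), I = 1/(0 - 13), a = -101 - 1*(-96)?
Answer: I*sqrt(703326142)/188 ≈ 141.07*I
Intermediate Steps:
a = -5 (a = -101 + 96 = -5)
I = -1/13 (I = 1/(-13) = -1/13 ≈ -0.076923)
X(M) = -3 + M*(-10 + M) (X(M) = -3 + (M - 10)*(M + 0) = -3 + (-10 + M)*M = -3 + M*(-10 + M))
h(v, q) = -376/169 (h(v, q) = -3 + (-1/13)**2 - 10*(-1/13) = -3 + 1/169 + 10/13 = -376/169)
sqrt(1/h(8, a) - 19899) = sqrt(1/(-376/169) - 19899) = sqrt(-169/376 - 19899) = sqrt(-7482193/376) = I*sqrt(703326142)/188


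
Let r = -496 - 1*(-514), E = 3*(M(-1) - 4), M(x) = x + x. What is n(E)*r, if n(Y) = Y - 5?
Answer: -414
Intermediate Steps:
M(x) = 2*x
E = -18 (E = 3*(2*(-1) - 4) = 3*(-2 - 4) = 3*(-6) = -18)
n(Y) = -5 + Y
r = 18 (r = -496 + 514 = 18)
n(E)*r = (-5 - 18)*18 = -23*18 = -414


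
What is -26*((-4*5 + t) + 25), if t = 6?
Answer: -286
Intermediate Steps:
-26*((-4*5 + t) + 25) = -26*((-4*5 + 6) + 25) = -26*((-20 + 6) + 25) = -26*(-14 + 25) = -26*11 = -286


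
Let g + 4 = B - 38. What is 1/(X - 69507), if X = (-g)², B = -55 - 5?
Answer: -1/59103 ≈ -1.6920e-5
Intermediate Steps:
B = -60
g = -102 (g = -4 + (-60 - 38) = -4 - 98 = -102)
X = 10404 (X = (-1*(-102))² = 102² = 10404)
1/(X - 69507) = 1/(10404 - 69507) = 1/(-59103) = -1/59103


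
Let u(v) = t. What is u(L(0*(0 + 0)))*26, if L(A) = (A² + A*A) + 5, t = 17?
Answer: 442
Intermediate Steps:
L(A) = 5 + 2*A² (L(A) = (A² + A²) + 5 = 2*A² + 5 = 5 + 2*A²)
u(v) = 17
u(L(0*(0 + 0)))*26 = 17*26 = 442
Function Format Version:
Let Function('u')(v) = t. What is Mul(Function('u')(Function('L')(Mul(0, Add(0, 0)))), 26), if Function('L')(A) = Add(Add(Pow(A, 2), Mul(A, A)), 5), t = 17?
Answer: 442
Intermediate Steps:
Function('L')(A) = Add(5, Mul(2, Pow(A, 2))) (Function('L')(A) = Add(Add(Pow(A, 2), Pow(A, 2)), 5) = Add(Mul(2, Pow(A, 2)), 5) = Add(5, Mul(2, Pow(A, 2))))
Function('u')(v) = 17
Mul(Function('u')(Function('L')(Mul(0, Add(0, 0)))), 26) = Mul(17, 26) = 442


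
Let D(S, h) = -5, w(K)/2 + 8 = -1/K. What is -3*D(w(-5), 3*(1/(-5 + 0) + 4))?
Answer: 15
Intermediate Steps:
w(K) = -16 - 2/K (w(K) = -16 + 2*(-1/K) = -16 - 2/K)
-3*D(w(-5), 3*(1/(-5 + 0) + 4)) = -3*(-5) = 15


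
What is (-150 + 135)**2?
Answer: 225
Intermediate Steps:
(-150 + 135)**2 = (-15)**2 = 225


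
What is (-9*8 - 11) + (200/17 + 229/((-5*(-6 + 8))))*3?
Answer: -19789/170 ≈ -116.41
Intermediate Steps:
(-9*8 - 11) + (200/17 + 229/((-5*(-6 + 8))))*3 = (-72 - 11) + (200*(1/17) + 229/((-5*2)))*3 = -83 + (200/17 + 229/(-10))*3 = -83 + (200/17 + 229*(-⅒))*3 = -83 + (200/17 - 229/10)*3 = -83 - 1893/170*3 = -83 - 5679/170 = -19789/170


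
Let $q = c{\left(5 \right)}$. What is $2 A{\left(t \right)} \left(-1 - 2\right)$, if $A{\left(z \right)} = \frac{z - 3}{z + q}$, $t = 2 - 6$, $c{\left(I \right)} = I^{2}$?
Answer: $2$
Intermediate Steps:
$q = 25$ ($q = 5^{2} = 25$)
$t = -4$ ($t = 2 - 6 = -4$)
$A{\left(z \right)} = \frac{-3 + z}{25 + z}$ ($A{\left(z \right)} = \frac{z - 3}{z + 25} = \frac{-3 + z}{25 + z}$)
$2 A{\left(t \right)} \left(-1 - 2\right) = 2 \frac{-3 - 4}{25 - 4} \left(-1 - 2\right) = 2 \cdot \frac{1}{21} \left(-7\right) \left(-1 - 2\right) = 2 \cdot \frac{1}{21} \left(-7\right) \left(-3\right) = 2 \left(- \frac{1}{3}\right) \left(-3\right) = \left(- \frac{2}{3}\right) \left(-3\right) = 2$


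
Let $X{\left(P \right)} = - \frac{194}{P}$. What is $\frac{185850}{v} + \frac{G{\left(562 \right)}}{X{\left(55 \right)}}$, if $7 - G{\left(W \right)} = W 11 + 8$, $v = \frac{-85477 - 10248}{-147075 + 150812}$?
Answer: $- \frac{583911081}{106118} \approx -5502.5$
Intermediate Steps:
$v = - \frac{95725}{3737} \approx -25.615$
$G{\left(W \right)} = -1 - 11 W$ ($G{\left(W \right)} = 7 - \left(W 11 + 8\right) = 7 - \left(11 W + 8\right) = 7 - \left(8 + 11 W\right) = -1 - 11 W$)
$\frac{185850}{v} + \frac{G{\left(562 \right)}}{X{\left(55 \right)}} = \frac{185850}{- \frac{95725}{3737}} + \frac{-1 - 6182}{\left(-194\right) \frac{1}{55}} = 185850 \left(- \frac{3737}{95725}\right) + \frac{-1 - 6182}{\left(-194\right) \frac{1}{55}} = - \frac{3968694}{547} - \frac{6183}{- \frac{194}{55}} = - \frac{3968694}{547} - - \frac{340065}{194} = - \frac{3968694}{547} + \frac{340065}{194} = - \frac{583911081}{106118}$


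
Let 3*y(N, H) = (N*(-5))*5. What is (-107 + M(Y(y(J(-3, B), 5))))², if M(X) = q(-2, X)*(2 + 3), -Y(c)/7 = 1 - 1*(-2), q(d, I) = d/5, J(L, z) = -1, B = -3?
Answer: 11881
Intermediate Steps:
y(N, H) = -25*N/3 (y(N, H) = ((N*(-5))*5)/3 = (-5*N*5)/3 = (-25*N)/3 = -25*N/3)
q(d, I) = d/5 (q(d, I) = d*(⅕) = d/5)
Y(c) = -21 (Y(c) = -7*(1 - 1*(-2)) = -7*(1 + 2) = -7*3 = -21)
M(X) = -2 (M(X) = ((⅕)*(-2))*(2 + 3) = -⅖*5 = -2)
(-107 + M(Y(y(J(-3, B), 5))))² = (-107 - 2)² = (-109)² = 11881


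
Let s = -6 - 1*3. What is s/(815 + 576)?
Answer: -9/1391 ≈ -0.0064702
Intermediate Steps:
s = -9 (s = -6 - 3 = -9)
s/(815 + 576) = -9/(815 + 576) = -9/1391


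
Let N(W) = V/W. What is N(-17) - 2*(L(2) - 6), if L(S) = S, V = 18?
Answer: 118/17 ≈ 6.9412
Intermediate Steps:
N(W) = 18/W
N(-17) - 2*(L(2) - 6) = 18/(-17) - 2*(2 - 6) = 18*(-1/17) - 2*(-4) = -18/17 + 8 = 118/17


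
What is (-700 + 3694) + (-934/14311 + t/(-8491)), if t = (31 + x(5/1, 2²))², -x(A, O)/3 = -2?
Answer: 363787492441/121514701 ≈ 2993.8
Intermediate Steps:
x(A, O) = 6 (x(A, O) = -3*(-2) = 6)
t = 1369 (t = (31 + 6)² = 37² = 1369)
(-700 + 3694) + (-934/14311 + t/(-8491)) = (-700 + 3694) + (-934/14311 + 1369/(-8491)) = 2994 + (-934*1/14311 + 1369*(-1/8491)) = 2994 + (-934/14311 - 1369/8491) = 2994 - 27522353/121514701 = 363787492441/121514701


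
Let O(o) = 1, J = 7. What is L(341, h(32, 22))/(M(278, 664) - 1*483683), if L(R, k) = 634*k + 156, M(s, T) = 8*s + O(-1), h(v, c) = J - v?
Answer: 7847/240729 ≈ 0.032597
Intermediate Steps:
h(v, c) = 7 - v
M(s, T) = 1 + 8*s (M(s, T) = 8*s + 1 = 1 + 8*s)
L(R, k) = 156 + 634*k
L(341, h(32, 22))/(M(278, 664) - 1*483683) = (156 + 634*(7 - 1*32))/((1 + 8*278) - 1*483683) = (156 + 634*(7 - 32))/((1 + 2224) - 483683) = (156 + 634*(-25))/(2225 - 483683) = (156 - 15850)/(-481458) = -15694*(-1/481458) = 7847/240729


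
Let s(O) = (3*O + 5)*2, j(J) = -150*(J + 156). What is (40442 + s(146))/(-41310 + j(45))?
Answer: -1148/1985 ≈ -0.57834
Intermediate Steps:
j(J) = -23400 - 150*J (j(J) = -150*(156 + J) = -23400 - 150*J)
s(O) = 10 + 6*O (s(O) = (5 + 3*O)*2 = 10 + 6*O)
(40442 + s(146))/(-41310 + j(45)) = (40442 + (10 + 6*146))/(-41310 + (-23400 - 150*45)) = (40442 + (10 + 876))/(-41310 + (-23400 - 6750)) = (40442 + 886)/(-41310 - 30150) = 41328/(-71460) = 41328*(-1/71460) = -1148/1985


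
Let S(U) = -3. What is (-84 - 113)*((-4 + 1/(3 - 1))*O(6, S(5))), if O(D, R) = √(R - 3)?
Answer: 1379*I*√6/2 ≈ 1688.9*I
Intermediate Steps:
O(D, R) = √(-3 + R)
(-84 - 113)*((-4 + 1/(3 - 1))*O(6, S(5))) = (-84 - 113)*((-4 + 1/(3 - 1))*√(-3 - 3)) = -197*(-4 + 1/2)*√(-6) = -197*(-4 + ½)*I*√6 = -(-1379)*I*√6/2 = 1379*I*√6/2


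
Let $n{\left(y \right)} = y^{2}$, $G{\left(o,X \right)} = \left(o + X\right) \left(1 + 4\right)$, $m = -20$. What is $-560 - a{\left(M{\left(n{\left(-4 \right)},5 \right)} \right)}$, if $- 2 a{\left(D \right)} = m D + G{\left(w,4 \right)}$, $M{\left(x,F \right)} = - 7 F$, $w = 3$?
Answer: $- \frac{385}{2} \approx -192.5$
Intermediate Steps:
$G{\left(o,X \right)} = 5 X + 5 o$ ($G{\left(o,X \right)} = \left(X + o\right) 5 = 5 X + 5 o$)
$a{\left(D \right)} = - \frac{35}{2} + 10 D$ ($a{\left(D \right)} = - \frac{- 20 D + \left(5 \cdot 4 + 5 \cdot 3\right)}{2} = - \frac{- 20 D + \left(20 + 15\right)}{2} = - \frac{- 20 D + 35}{2} = - \frac{35 - 20 D}{2} = - \frac{35}{2} + 10 D$)
$-560 - a{\left(M{\left(n{\left(-4 \right)},5 \right)} \right)} = -560 - \left(- \frac{35}{2} + 10 \left(\left(-7\right) 5\right)\right) = -560 - \left(- \frac{35}{2} + 10 \left(-35\right)\right) = -560 - \left(- \frac{35}{2} - 350\right) = -560 - - \frac{735}{2} = -560 + \frac{735}{2} = - \frac{385}{2}$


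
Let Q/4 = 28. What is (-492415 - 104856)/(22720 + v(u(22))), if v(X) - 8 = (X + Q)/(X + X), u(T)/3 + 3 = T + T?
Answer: -146928666/5591323 ≈ -26.278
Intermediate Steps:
Q = 112 (Q = 4*28 = 112)
u(T) = -9 + 6*T (u(T) = -9 + 3*(T + T) = -9 + 3*(2*T) = -9 + 6*T)
v(X) = 8 + (112 + X)/(2*X) (v(X) = 8 + (X + 112)/(X + X) = 8 + (112 + X)/((2*X)) = 8 + (112 + X)*(1/(2*X)) = 8 + (112 + X)/(2*X))
(-492415 - 104856)/(22720 + v(u(22))) = (-492415 - 104856)/(22720 + (17/2 + 56/(-9 + 6*22))) = -597271/(22720 + (17/2 + 56/(-9 + 132))) = -597271/(22720 + (17/2 + 56/123)) = -597271/(22720 + 2203/246) = -597271/5591323/246 = -597271*246/5591323 = -146928666/5591323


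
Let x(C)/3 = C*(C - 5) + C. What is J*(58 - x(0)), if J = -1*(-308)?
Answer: 17864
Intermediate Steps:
x(C) = 3*C + 3*C*(-5 + C) (x(C) = 3*(C*(C - 5) + C) = 3*(C*(-5 + C) + C) = 3*(C + C*(-5 + C)) = 3*C + 3*C*(-5 + C))
J = 308
J*(58 - x(0)) = 308*(58 - 3*0*(-4 + 0)) = 308*(58 - 3*0*(-4)) = 308*(58 - 1*0) = 308*(58 + 0) = 308*58 = 17864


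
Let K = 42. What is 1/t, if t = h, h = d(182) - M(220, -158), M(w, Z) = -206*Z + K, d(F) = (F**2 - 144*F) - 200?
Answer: -1/25874 ≈ -3.8649e-5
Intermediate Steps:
d(F) = -200 + F**2 - 144*F
M(w, Z) = 42 - 206*Z (M(w, Z) = -206*Z + 42 = 42 - 206*Z)
h = -25874 (h = (-200 + 182**2 - 144*182) - (42 - 206*(-158)) = (-200 + 33124 - 26208) - (42 + 32548) = 6716 - 1*32590 = 6716 - 32590 = -25874)
t = -25874
1/t = 1/(-25874) = -1/25874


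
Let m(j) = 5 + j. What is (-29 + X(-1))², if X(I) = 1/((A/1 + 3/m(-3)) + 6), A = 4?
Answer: 442225/529 ≈ 835.96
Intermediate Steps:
X(I) = 2/23 (X(I) = 1/((4/1 + 3/(5 - 3)) + 6) = 1/((4*1 + 3/2) + 6) = 1/((4 + 3*(½)) + 6) = 1/((4 + 3/2) + 6) = 1/(11/2 + 6) = 1/(23/2) = 2/23)
(-29 + X(-1))² = (-29 + 2/23)² = (-665/23)² = 442225/529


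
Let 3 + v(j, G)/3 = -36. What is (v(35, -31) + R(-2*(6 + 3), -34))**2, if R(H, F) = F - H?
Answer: 17689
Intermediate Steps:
v(j, G) = -117 (v(j, G) = -9 + 3*(-36) = -9 - 108 = -117)
(v(35, -31) + R(-2*(6 + 3), -34))**2 = (-117 + (-34 - (-2)*(6 + 3)))**2 = (-117 + (-34 - (-2)*9))**2 = (-117 + (-34 - 1*(-18)))**2 = (-117 + (-34 + 18))**2 = (-117 - 16)**2 = (-133)**2 = 17689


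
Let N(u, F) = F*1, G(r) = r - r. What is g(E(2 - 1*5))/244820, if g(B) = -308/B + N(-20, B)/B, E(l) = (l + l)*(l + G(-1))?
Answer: -29/440676 ≈ -6.5808e-5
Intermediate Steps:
G(r) = 0
N(u, F) = F
E(l) = 2*l**2 (E(l) = (l + l)*(l + 0) = (2*l)*l = 2*l**2)
g(B) = 1 - 308/B (g(B) = -308/B + B/B = -308/B + 1 = 1 - 308/B)
g(E(2 - 1*5))/244820 = ((-308 + 2*(2 - 1*5)**2)/((2*(2 - 1*5)**2)))/244820 = ((-308 + 2*(2 - 5)**2)/((2*(2 - 5)**2)))*(1/244820) = ((-308 + 2*(-3)**2)/((2*(-3)**2)))*(1/244820) = ((-308 + 2*9)/((2*9)))*(1/244820) = ((-308 + 18)/18)*(1/244820) = ((1/18)*(-290))*(1/244820) = -145/9*1/244820 = -29/440676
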